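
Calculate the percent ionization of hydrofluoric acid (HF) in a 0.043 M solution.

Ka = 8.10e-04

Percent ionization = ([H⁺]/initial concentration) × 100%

Using Ka equilibrium: x² + Ka×x - Ka×C = 0. Solving: [H⁺] = 5.5106e-03. Percent = (5.5106e-03/0.043) × 100

Percent ionization = 12.8%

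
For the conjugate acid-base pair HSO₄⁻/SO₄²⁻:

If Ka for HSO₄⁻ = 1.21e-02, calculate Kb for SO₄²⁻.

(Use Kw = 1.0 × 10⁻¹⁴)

For a conjugate pair Ka × Kb = Kw, so Kb = Kw/Ka = 1.0 × 10⁻¹⁴ / 1.21e-02 = 8.26e-13.

K_b = 8.26e-13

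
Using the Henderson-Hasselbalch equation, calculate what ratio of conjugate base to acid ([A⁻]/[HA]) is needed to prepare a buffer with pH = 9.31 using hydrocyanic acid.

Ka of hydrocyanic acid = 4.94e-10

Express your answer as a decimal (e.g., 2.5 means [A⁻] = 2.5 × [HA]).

pKa = -log(4.94e-10) = 9.3063. pH = pKa + log([A⁻]/[HA]), so log([A⁻]/[HA]) = pH − pKa = 9.31 − 9.3063 = 0.0037. [A⁻]/[HA] = 10^(0.0037) = 1.01

[A⁻]/[HA] = 1.01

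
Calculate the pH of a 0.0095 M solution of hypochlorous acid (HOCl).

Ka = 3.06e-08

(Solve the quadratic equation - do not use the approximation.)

x² + Ka×x - Ka×C = 0. Using quadratic formula: [H⁺] = 1.7035e-05

pH = 4.77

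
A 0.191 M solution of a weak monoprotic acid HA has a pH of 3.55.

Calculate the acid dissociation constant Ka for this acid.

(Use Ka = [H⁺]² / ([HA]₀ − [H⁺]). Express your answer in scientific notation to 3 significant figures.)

[H⁺] = 10^(−pH) = 10^(−3.55) = 2.818e-04 M. For HA ⇌ H⁺ + A⁻, Ka = [H⁺][A⁻]/[HA] = [H⁺]² / ([HA]₀ − [H⁺]) = (2.818e-04)² / (0.191 − 2.818e-04) = 4.16e-07.

K_a = 4.16e-07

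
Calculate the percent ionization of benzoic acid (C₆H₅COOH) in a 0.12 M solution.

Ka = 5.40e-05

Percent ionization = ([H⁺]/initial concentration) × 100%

Using Ka equilibrium: x² + Ka×x - Ka×C = 0. Solving: [H⁺] = 2.5187e-03. Percent = (2.5187e-03/0.12) × 100

Percent ionization = 2.1%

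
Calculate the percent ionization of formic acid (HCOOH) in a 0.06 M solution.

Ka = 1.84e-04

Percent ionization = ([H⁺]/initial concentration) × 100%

Using Ka equilibrium: x² + Ka×x - Ka×C = 0. Solving: [H⁺] = 3.2319e-03. Percent = (3.2319e-03/0.06) × 100

Percent ionization = 5.39%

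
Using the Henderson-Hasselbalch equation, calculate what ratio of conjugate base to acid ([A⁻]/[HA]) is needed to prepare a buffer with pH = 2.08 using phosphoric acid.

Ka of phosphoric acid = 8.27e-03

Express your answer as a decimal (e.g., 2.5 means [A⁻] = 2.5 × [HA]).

pKa = -log(8.27e-03) = 2.0825. pH = pKa + log([A⁻]/[HA]), so log([A⁻]/[HA]) = pH − pKa = 2.08 − 2.0825 = -0.0025. [A⁻]/[HA] = 10^(-0.0025) = 0.994

[A⁻]/[HA] = 0.994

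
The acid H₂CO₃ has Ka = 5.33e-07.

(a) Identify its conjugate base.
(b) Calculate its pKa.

(a) The conjugate base is formed by removing one H⁺ from H₂CO₃, giving HCO₃⁻. (b) pKa = -log(Ka) = -log(5.33e-07) = 6.27.

Conjugate base: HCO₃⁻; pK_a = 6.27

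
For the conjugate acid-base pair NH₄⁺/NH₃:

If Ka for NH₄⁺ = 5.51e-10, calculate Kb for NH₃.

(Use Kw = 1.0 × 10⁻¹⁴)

For a conjugate pair Ka × Kb = Kw, so Kb = Kw/Ka = 1.0 × 10⁻¹⁴ / 5.51e-10 = 1.81e-05.

K_b = 1.81e-05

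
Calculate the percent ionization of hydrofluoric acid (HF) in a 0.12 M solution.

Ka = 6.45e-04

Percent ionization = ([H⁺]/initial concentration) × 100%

Using Ka equilibrium: x² + Ka×x - Ka×C = 0. Solving: [H⁺] = 8.4811e-03. Percent = (8.4811e-03/0.12) × 100

Percent ionization = 7.07%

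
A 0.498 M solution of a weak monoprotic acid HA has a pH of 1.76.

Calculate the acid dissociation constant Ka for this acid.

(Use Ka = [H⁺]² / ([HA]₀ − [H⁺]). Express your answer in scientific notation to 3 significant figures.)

[H⁺] = 10^(−pH) = 10^(−1.76) = 1.738e-02 M. For HA ⇌ H⁺ + A⁻, Ka = [H⁺][A⁻]/[HA] = [H⁺]² / ([HA]₀ − [H⁺]) = (1.738e-02)² / (0.498 − 1.738e-02) = 6.28e-04.

K_a = 6.28e-04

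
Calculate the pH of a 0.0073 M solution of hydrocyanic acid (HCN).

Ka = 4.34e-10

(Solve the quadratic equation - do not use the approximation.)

x² + Ka×x - Ka×C = 0. Using quadratic formula: [H⁺] = 1.7797e-06

pH = 5.75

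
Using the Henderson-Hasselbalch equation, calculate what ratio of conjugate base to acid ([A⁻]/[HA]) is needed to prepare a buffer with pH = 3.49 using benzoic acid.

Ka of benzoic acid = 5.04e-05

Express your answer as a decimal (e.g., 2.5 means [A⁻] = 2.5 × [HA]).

pKa = -log(5.04e-05) = 4.2976. pH = pKa + log([A⁻]/[HA]), so log([A⁻]/[HA]) = pH − pKa = 3.49 − 4.2976 = -0.8076. [A⁻]/[HA] = 10^(-0.8076) = 0.156

[A⁻]/[HA] = 0.156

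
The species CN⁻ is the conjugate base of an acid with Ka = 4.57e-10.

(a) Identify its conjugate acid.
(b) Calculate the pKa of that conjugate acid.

(a) The conjugate acid is formed by adding one H⁺ to CN⁻, giving HCN. (b) pKa = -log(Ka) = -log(4.57e-10) = 9.34.

Conjugate acid: HCN; pK_a = 9.34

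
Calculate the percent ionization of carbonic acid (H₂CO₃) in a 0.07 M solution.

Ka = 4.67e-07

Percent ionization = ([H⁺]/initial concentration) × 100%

Using Ka equilibrium: x² + Ka×x - Ka×C = 0. Solving: [H⁺] = 1.8057e-04. Percent = (1.8057e-04/0.07) × 100

Percent ionization = 0.258%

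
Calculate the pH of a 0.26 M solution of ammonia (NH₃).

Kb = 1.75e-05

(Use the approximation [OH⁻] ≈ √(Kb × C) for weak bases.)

[OH⁻] = √(Kb × C) = √(1.75e-05 × 0.26) = 2.1331e-03. pOH = 2.67, pH = 14 - pOH

pH = 11.33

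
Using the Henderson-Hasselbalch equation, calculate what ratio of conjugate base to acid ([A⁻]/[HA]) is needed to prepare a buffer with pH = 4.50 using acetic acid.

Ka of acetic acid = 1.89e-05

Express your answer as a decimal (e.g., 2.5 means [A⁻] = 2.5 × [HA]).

pKa = -log(1.89e-05) = 4.7235. pH = pKa + log([A⁻]/[HA]), so log([A⁻]/[HA]) = pH − pKa = 4.50 − 4.7235 = -0.2235. [A⁻]/[HA] = 10^(-0.2235) = 0.598

[A⁻]/[HA] = 0.598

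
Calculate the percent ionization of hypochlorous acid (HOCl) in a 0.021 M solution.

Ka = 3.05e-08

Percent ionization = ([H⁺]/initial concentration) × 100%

Using Ka equilibrium: x² + Ka×x - Ka×C = 0. Solving: [H⁺] = 2.5293e-05. Percent = (2.5293e-05/0.021) × 100

Percent ionization = 0.12%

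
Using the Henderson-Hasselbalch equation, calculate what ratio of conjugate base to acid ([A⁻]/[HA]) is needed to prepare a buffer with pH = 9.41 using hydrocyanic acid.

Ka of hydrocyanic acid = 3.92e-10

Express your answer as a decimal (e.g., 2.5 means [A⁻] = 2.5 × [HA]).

pKa = -log(3.92e-10) = 9.4067. pH = pKa + log([A⁻]/[HA]), so log([A⁻]/[HA]) = pH − pKa = 9.41 − 9.4067 = 0.0033. [A⁻]/[HA] = 10^(0.0033) = 1.01

[A⁻]/[HA] = 1.01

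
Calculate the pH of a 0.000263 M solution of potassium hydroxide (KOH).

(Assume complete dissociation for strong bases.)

[OH⁻] = 0.000263 M for strong base. pOH = -log[OH⁻] = 3.58, pH = 14 - pOH

pH = 10.42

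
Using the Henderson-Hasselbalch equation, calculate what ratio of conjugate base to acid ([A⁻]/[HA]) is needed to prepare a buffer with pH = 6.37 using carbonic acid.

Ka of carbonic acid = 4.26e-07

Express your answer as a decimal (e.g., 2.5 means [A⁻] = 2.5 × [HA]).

pKa = -log(4.26e-07) = 6.3706. pH = pKa + log([A⁻]/[HA]), so log([A⁻]/[HA]) = pH − pKa = 6.37 − 6.3706 = -0.0006. [A⁻]/[HA] = 10^(-0.0006) = 0.999

[A⁻]/[HA] = 0.999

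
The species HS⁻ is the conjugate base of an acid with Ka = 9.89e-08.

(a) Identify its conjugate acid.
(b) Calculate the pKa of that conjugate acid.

(a) The conjugate acid is formed by adding one H⁺ to HS⁻, giving H₂S. (b) pKa = -log(Ka) = -log(9.89e-08) = 7.00.

Conjugate acid: H₂S; pK_a = 7.00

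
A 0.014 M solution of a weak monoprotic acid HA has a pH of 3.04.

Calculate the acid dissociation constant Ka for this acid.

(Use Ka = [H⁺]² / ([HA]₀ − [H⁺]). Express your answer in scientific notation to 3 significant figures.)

[H⁺] = 10^(−pH) = 10^(−3.04) = 9.120e-04 M. For HA ⇌ H⁺ + A⁻, Ka = [H⁺][A⁻]/[HA] = [H⁺]² / ([HA]₀ − [H⁺]) = (9.120e-04)² / (0.014 − 9.120e-04) = 6.36e-05.

K_a = 6.36e-05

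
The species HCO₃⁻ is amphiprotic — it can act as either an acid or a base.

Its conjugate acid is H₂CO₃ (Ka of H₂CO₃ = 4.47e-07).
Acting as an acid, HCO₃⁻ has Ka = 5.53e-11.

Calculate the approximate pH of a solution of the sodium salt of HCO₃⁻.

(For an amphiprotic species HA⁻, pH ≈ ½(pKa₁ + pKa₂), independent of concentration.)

pKa₁ = -log(4.47e-07) = 6.35; pKa₂ = -log(5.53e-11) = 10.26. For an amphiprotic species, pH ≈ ½(pKa₁ + pKa₂) = ½(6.35 + 10.26) = 8.30.

pH = 8.30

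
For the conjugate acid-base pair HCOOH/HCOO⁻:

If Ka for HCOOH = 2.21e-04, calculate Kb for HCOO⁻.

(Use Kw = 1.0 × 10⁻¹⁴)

For a conjugate pair Ka × Kb = Kw, so Kb = Kw/Ka = 1.0 × 10⁻¹⁴ / 2.21e-04 = 4.52e-11.

K_b = 4.52e-11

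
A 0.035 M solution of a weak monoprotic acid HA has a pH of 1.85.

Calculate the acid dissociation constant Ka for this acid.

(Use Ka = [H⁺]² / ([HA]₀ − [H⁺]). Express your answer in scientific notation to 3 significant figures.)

[H⁺] = 10^(−pH) = 10^(−1.85) = 1.413e-02 M. For HA ⇌ H⁺ + A⁻, Ka = [H⁺][A⁻]/[HA] = [H⁺]² / ([HA]₀ − [H⁺]) = (1.413e-02)² / (0.035 − 1.413e-02) = 9.56e-03.

K_a = 9.56e-03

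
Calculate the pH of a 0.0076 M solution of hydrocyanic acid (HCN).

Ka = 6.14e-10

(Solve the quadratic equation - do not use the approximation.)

x² + Ka×x - Ka×C = 0. Using quadratic formula: [H⁺] = 2.1599e-06

pH = 5.67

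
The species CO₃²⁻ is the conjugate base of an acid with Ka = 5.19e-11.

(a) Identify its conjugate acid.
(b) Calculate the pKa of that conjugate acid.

(a) The conjugate acid is formed by adding one H⁺ to CO₃²⁻, giving HCO₃⁻. (b) pKa = -log(Ka) = -log(5.19e-11) = 10.28.

Conjugate acid: HCO₃⁻; pK_a = 10.28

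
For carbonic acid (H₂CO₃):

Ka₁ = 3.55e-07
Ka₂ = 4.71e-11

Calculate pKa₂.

pKa₂ = -log(Ka₂) = -log(4.71e-11) = 10.33.

pK_{a2} = 10.33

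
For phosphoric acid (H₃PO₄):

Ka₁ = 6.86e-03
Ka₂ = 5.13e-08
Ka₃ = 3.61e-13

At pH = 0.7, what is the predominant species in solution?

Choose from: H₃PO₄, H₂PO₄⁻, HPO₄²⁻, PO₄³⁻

pKa₁ = 2.16, pKa₂ = 7.29, pKa₃ = 12.44. For a polyprotic acid the predominant species crosses at each pKa: below pKa_n the protonated form dominates, above it the deprotonated form does. At pH = 0.7, the predominant species is H₃PO₄.

H₃PO₄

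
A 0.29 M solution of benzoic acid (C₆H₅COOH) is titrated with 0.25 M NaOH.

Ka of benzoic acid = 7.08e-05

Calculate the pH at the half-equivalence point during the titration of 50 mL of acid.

At half-equivalence [HA] = [A⁻], so Henderson-Hasselbalch gives pH = pKa = -log(7.08e-05) = 4.15.

pH = pKa = 4.15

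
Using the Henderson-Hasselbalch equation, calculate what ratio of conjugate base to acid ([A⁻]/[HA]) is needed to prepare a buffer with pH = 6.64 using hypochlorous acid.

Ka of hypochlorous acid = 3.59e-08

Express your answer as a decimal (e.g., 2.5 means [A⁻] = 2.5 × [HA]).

pKa = -log(3.59e-08) = 7.4449. pH = pKa + log([A⁻]/[HA]), so log([A⁻]/[HA]) = pH − pKa = 6.64 − 7.4449 = -0.8049. [A⁻]/[HA] = 10^(-0.8049) = 0.157

[A⁻]/[HA] = 0.157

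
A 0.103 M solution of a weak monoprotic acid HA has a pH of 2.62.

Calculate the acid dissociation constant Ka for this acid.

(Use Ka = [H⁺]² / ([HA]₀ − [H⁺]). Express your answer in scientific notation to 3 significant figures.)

[H⁺] = 10^(−pH) = 10^(−2.62) = 2.399e-03 M. For HA ⇌ H⁺ + A⁻, Ka = [H⁺][A⁻]/[HA] = [H⁺]² / ([HA]₀ − [H⁺]) = (2.399e-03)² / (0.103 − 2.399e-03) = 5.72e-05.

K_a = 5.72e-05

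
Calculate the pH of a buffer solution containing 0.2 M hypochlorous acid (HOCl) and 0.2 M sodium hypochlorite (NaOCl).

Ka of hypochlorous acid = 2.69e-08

pKa = -log(2.69e-08) = 7.57. pH = pKa + log([A⁻]/[HA]) = 7.57 + log(0.2/0.2)

pH = 7.57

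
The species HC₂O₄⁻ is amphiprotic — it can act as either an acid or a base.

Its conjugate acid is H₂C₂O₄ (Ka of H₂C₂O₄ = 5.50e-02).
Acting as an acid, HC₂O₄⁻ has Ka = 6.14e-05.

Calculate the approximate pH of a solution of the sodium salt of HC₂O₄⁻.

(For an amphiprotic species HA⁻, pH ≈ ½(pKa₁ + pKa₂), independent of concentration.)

pKa₁ = -log(5.50e-02) = 1.26; pKa₂ = -log(6.14e-05) = 4.21. For an amphiprotic species, pH ≈ ½(pKa₁ + pKa₂) = ½(1.26 + 4.21) = 2.74.

pH = 2.74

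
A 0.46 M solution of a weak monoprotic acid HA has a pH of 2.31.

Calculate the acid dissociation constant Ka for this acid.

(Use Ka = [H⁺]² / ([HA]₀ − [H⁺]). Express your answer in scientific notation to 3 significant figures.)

[H⁺] = 10^(−pH) = 10^(−2.31) = 4.898e-03 M. For HA ⇌ H⁺ + A⁻, Ka = [H⁺][A⁻]/[HA] = [H⁺]² / ([HA]₀ − [H⁺]) = (4.898e-03)² / (0.46 − 4.898e-03) = 5.27e-05.

K_a = 5.27e-05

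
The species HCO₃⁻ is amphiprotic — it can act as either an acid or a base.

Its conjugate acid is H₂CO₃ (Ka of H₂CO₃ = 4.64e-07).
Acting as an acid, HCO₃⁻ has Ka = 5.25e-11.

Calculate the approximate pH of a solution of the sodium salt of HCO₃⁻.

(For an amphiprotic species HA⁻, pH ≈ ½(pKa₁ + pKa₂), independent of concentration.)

pKa₁ = -log(4.64e-07) = 6.33; pKa₂ = -log(5.25e-11) = 10.28. For an amphiprotic species, pH ≈ ½(pKa₁ + pKa₂) = ½(6.33 + 10.28) = 8.31.

pH = 8.31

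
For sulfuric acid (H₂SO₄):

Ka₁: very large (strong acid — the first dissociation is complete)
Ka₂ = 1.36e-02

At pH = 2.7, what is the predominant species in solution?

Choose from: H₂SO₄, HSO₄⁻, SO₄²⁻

The first dissociation is complete, so H₂SO₄ itself is never the predominant species in water; pKa₂ = -log(1.36e-02) = 1.87. For a polyprotic acid the predominant species crosses at each pKa: below pKa_n the protonated form dominates, above it the deprotonated form does. At pH = 2.7, the predominant species is SO₄²⁻.

SO₄²⁻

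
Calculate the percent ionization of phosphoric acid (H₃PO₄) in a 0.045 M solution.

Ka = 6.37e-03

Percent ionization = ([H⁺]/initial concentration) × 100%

Using Ka equilibrium: x² + Ka×x - Ka×C = 0. Solving: [H⁺] = 1.4043e-02. Percent = (1.4043e-02/0.045) × 100

Percent ionization = 31.2%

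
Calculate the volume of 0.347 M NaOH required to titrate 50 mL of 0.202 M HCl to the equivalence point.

At equivalence: moles acid = moles base. moles HCl = 0.202 × 50/1000 = 0.0101 mol. V_base = moles / 0.347 × 1000 = 29.1 mL.

V_{base} = 29.1 mL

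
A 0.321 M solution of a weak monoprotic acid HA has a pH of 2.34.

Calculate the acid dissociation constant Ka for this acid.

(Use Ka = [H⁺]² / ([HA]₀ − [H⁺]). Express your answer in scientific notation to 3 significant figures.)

[H⁺] = 10^(−pH) = 10^(−2.34) = 4.571e-03 M. For HA ⇌ H⁺ + A⁻, Ka = [H⁺][A⁻]/[HA] = [H⁺]² / ([HA]₀ − [H⁺]) = (4.571e-03)² / (0.321 − 4.571e-03) = 6.60e-05.

K_a = 6.60e-05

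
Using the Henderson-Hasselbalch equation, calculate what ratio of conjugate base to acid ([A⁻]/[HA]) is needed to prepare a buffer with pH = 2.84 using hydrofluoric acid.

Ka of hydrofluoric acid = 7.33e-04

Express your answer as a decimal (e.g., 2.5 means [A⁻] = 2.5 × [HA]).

pKa = -log(7.33e-04) = 3.1349. pH = pKa + log([A⁻]/[HA]), so log([A⁻]/[HA]) = pH − pKa = 2.84 − 3.1349 = -0.2949. [A⁻]/[HA] = 10^(-0.2949) = 0.507

[A⁻]/[HA] = 0.507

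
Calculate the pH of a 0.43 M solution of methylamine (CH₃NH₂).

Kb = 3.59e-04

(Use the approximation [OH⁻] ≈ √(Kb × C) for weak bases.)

[OH⁻] = √(Kb × C) = √(3.59e-04 × 0.43) = 1.2425e-02. pOH = 1.91, pH = 14 - pOH

pH = 12.09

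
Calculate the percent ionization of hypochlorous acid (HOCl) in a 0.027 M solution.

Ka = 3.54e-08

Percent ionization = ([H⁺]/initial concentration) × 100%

Using Ka equilibrium: x² + Ka×x - Ka×C = 0. Solving: [H⁺] = 3.0898e-05. Percent = (3.0898e-05/0.027) × 100

Percent ionization = 0.114%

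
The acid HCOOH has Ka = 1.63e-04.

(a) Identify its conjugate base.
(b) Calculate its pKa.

(a) The conjugate base is formed by removing one H⁺ from HCOOH, giving HCOO⁻. (b) pKa = -log(Ka) = -log(1.63e-04) = 3.79.

Conjugate base: HCOO⁻; pK_a = 3.79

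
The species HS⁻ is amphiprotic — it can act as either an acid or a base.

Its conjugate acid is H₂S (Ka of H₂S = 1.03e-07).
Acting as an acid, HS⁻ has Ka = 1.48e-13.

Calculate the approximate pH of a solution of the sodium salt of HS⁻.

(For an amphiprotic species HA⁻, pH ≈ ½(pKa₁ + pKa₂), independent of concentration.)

pKa₁ = -log(1.03e-07) = 6.99; pKa₂ = -log(1.48e-13) = 12.83. For an amphiprotic species, pH ≈ ½(pKa₁ + pKa₂) = ½(6.99 + 12.83) = 9.91.

pH = 9.91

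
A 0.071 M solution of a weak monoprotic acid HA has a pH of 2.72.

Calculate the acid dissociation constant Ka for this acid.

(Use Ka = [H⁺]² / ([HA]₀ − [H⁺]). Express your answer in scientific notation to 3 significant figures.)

[H⁺] = 10^(−pH) = 10^(−2.72) = 1.905e-03 M. For HA ⇌ H⁺ + A⁻, Ka = [H⁺][A⁻]/[HA] = [H⁺]² / ([HA]₀ − [H⁺]) = (1.905e-03)² / (0.071 − 1.905e-03) = 5.25e-05.

K_a = 5.25e-05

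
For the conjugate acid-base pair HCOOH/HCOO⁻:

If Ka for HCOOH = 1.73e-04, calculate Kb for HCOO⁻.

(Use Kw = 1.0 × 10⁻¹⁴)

For a conjugate pair Ka × Kb = Kw, so Kb = Kw/Ka = 1.0 × 10⁻¹⁴ / 1.73e-04 = 5.78e-11.

K_b = 5.78e-11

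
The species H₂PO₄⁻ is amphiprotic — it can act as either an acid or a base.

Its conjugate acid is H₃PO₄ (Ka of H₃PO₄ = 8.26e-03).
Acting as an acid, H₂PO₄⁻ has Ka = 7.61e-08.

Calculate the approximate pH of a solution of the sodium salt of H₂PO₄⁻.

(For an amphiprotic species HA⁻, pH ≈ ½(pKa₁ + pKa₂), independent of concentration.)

pKa₁ = -log(8.26e-03) = 2.08; pKa₂ = -log(7.61e-08) = 7.12. For an amphiprotic species, pH ≈ ½(pKa₁ + pKa₂) = ½(2.08 + 7.12) = 4.60.

pH = 4.60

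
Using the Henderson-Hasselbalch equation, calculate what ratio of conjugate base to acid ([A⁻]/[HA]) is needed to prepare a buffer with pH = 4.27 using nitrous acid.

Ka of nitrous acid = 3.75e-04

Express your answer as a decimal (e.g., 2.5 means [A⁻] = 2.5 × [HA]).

pKa = -log(3.75e-04) = 3.4260. pH = pKa + log([A⁻]/[HA]), so log([A⁻]/[HA]) = pH − pKa = 4.27 − 3.4260 = 0.8440. [A⁻]/[HA] = 10^(0.8440) = 6.98

[A⁻]/[HA] = 6.98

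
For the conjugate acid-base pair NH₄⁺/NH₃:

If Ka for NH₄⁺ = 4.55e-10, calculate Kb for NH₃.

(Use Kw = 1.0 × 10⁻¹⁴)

For a conjugate pair Ka × Kb = Kw, so Kb = Kw/Ka = 1.0 × 10⁻¹⁴ / 4.55e-10 = 2.20e-05.

K_b = 2.20e-05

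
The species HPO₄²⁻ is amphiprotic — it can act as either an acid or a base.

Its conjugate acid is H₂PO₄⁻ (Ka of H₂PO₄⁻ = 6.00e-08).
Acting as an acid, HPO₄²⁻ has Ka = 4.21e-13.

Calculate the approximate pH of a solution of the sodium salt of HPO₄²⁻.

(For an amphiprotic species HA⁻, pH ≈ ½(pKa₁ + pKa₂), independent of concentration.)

pKa₁ = -log(6.00e-08) = 7.22; pKa₂ = -log(4.21e-13) = 12.38. For an amphiprotic species, pH ≈ ½(pKa₁ + pKa₂) = ½(7.22 + 12.38) = 9.80.

pH = 9.80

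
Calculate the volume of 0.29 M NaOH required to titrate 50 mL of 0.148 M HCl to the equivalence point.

At equivalence: moles acid = moles base. moles HCl = 0.148 × 50/1000 = 0.0074 mol. V_base = moles / 0.29 × 1000 = 25.5 mL.

V_{base} = 25.5 mL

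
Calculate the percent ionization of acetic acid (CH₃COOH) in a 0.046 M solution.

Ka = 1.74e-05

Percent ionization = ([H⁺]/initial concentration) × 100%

Using Ka equilibrium: x² + Ka×x - Ka×C = 0. Solving: [H⁺] = 8.8599e-04. Percent = (8.8599e-04/0.046) × 100

Percent ionization = 1.93%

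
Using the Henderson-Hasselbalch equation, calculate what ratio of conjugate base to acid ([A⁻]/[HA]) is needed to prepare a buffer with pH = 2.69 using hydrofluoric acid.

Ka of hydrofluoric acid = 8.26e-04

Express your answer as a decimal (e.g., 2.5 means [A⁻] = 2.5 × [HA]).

pKa = -log(8.26e-04) = 3.0830. pH = pKa + log([A⁻]/[HA]), so log([A⁻]/[HA]) = pH − pKa = 2.69 − 3.0830 = -0.3930. [A⁻]/[HA] = 10^(-0.3930) = 0.405

[A⁻]/[HA] = 0.405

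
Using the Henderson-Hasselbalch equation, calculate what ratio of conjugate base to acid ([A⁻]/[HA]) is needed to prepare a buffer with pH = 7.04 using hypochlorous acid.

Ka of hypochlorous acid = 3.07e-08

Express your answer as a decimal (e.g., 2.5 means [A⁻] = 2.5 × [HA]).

pKa = -log(3.07e-08) = 7.5129. pH = pKa + log([A⁻]/[HA]), so log([A⁻]/[HA]) = pH − pKa = 7.04 − 7.5129 = -0.4729. [A⁻]/[HA] = 10^(-0.4729) = 0.337

[A⁻]/[HA] = 0.337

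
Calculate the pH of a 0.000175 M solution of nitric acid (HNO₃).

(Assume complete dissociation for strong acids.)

[H⁺] = 0.000175 M for strong acid. pH = -log[H⁺] = -log(0.000175)

pH = 3.76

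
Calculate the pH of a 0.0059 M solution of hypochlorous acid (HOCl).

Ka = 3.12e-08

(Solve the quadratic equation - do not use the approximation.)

x² + Ka×x - Ka×C = 0. Using quadratic formula: [H⁺] = 1.3552e-05

pH = 4.87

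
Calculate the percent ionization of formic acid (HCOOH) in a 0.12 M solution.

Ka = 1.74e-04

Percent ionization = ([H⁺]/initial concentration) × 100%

Using Ka equilibrium: x² + Ka×x - Ka×C = 0. Solving: [H⁺] = 4.4833e-03. Percent = (4.4833e-03/0.12) × 100

Percent ionization = 3.74%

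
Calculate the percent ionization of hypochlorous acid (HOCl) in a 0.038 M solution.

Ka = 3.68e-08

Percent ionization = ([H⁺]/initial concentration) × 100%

Using Ka equilibrium: x² + Ka×x - Ka×C = 0. Solving: [H⁺] = 3.7377e-05. Percent = (3.7377e-05/0.038) × 100

Percent ionization = 0.0984%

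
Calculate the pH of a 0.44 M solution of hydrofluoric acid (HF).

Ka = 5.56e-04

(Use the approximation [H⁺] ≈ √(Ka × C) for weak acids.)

[H⁺] = √(Ka × C) = √(5.56e-04 × 0.44) = 1.5641e-02. pH = -log(1.5641e-02)

pH = 1.81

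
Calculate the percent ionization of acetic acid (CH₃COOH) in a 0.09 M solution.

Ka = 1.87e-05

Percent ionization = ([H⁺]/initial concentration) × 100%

Using Ka equilibrium: x² + Ka×x - Ka×C = 0. Solving: [H⁺] = 1.2880e-03. Percent = (1.2880e-03/0.09) × 100

Percent ionization = 1.43%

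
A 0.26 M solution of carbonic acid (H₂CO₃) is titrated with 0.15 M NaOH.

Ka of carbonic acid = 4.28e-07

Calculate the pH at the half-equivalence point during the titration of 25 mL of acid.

At half-equivalence [HA] = [A⁻], so Henderson-Hasselbalch gives pH = pKa = -log(4.28e-07) = 6.37.

pH = pKa = 6.37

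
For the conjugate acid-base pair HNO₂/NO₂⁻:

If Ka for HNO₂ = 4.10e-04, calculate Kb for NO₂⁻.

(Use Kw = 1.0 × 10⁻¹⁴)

For a conjugate pair Ka × Kb = Kw, so Kb = Kw/Ka = 1.0 × 10⁻¹⁴ / 4.10e-04 = 2.44e-11.

K_b = 2.44e-11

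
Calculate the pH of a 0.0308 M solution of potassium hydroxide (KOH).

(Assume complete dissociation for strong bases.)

[OH⁻] = 0.0308 M for strong base. pOH = -log[OH⁻] = 1.51, pH = 14 - pOH

pH = 12.49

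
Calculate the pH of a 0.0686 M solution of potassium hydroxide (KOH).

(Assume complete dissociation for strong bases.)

[OH⁻] = 0.0686 M for strong base. pOH = -log[OH⁻] = 1.16, pH = 14 - pOH

pH = 12.84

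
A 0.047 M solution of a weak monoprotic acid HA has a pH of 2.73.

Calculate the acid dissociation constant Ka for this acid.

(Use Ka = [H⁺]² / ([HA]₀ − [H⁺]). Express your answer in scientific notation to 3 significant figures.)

[H⁺] = 10^(−pH) = 10^(−2.73) = 1.862e-03 M. For HA ⇌ H⁺ + A⁻, Ka = [H⁺][A⁻]/[HA] = [H⁺]² / ([HA]₀ − [H⁺]) = (1.862e-03)² / (0.047 − 1.862e-03) = 7.68e-05.

K_a = 7.68e-05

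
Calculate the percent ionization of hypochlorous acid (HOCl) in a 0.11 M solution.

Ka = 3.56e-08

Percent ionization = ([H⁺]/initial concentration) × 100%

Using Ka equilibrium: x² + Ka×x - Ka×C = 0. Solving: [H⁺] = 6.2560e-05. Percent = (6.2560e-05/0.11) × 100

Percent ionization = 0.0569%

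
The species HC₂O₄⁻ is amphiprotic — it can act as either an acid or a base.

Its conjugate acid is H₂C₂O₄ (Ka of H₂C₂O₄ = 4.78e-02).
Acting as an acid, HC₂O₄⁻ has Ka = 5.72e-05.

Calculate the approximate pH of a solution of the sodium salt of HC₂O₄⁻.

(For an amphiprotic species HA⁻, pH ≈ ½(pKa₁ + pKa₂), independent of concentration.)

pKa₁ = -log(4.78e-02) = 1.32; pKa₂ = -log(5.72e-05) = 4.24. For an amphiprotic species, pH ≈ ½(pKa₁ + pKa₂) = ½(1.32 + 4.24) = 2.78.

pH = 2.78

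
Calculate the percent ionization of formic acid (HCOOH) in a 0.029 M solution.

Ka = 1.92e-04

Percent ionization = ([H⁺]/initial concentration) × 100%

Using Ka equilibrium: x² + Ka×x - Ka×C = 0. Solving: [H⁺] = 2.2656e-03. Percent = (2.2656e-03/0.029) × 100

Percent ionization = 7.81%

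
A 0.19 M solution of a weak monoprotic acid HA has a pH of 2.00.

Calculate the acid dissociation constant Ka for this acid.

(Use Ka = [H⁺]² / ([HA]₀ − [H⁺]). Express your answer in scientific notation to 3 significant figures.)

[H⁺] = 10^(−pH) = 10^(−2.00) = 1.000e-02 M. For HA ⇌ H⁺ + A⁻, Ka = [H⁺][A⁻]/[HA] = [H⁺]² / ([HA]₀ − [H⁺]) = (1.000e-02)² / (0.19 − 1.000e-02) = 5.56e-04.

K_a = 5.56e-04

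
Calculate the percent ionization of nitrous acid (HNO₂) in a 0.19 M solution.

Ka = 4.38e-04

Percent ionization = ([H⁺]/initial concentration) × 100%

Using Ka equilibrium: x² + Ka×x - Ka×C = 0. Solving: [H⁺] = 8.9061e-03. Percent = (8.9061e-03/0.19) × 100

Percent ionization = 4.69%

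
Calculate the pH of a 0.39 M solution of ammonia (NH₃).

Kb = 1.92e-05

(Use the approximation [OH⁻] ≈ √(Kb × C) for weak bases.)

[OH⁻] = √(Kb × C) = √(1.92e-05 × 0.39) = 2.7364e-03. pOH = 2.56, pH = 14 - pOH

pH = 11.44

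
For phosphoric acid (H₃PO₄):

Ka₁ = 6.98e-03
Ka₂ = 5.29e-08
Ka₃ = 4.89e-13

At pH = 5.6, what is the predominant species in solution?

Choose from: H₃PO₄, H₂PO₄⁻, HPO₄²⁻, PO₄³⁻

pKa₁ = 2.16, pKa₂ = 7.28, pKa₃ = 12.31. For a polyprotic acid the predominant species crosses at each pKa: below pKa_n the protonated form dominates, above it the deprotonated form does. At pH = 5.6, the predominant species is H₂PO₄⁻.

H₂PO₄⁻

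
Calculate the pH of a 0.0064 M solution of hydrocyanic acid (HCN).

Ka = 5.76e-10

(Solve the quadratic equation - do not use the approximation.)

x² + Ka×x - Ka×C = 0. Using quadratic formula: [H⁺] = 1.9197e-06

pH = 5.72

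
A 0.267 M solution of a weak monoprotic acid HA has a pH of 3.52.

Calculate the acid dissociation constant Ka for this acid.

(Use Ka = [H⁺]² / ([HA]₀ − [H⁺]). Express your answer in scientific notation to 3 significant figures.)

[H⁺] = 10^(−pH) = 10^(−3.52) = 3.020e-04 M. For HA ⇌ H⁺ + A⁻, Ka = [H⁺][A⁻]/[HA] = [H⁺]² / ([HA]₀ − [H⁺]) = (3.020e-04)² / (0.267 − 3.020e-04) = 3.42e-07.

K_a = 3.42e-07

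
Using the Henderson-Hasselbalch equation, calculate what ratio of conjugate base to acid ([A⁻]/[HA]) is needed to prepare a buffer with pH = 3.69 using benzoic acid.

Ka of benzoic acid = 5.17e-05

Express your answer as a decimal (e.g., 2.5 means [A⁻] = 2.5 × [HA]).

pKa = -log(5.17e-05) = 4.2865. pH = pKa + log([A⁻]/[HA]), so log([A⁻]/[HA]) = pH − pKa = 3.69 − 4.2865 = -0.5965. [A⁻]/[HA] = 10^(-0.5965) = 0.253

[A⁻]/[HA] = 0.253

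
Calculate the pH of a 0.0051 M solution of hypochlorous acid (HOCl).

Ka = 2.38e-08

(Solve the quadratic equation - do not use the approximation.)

x² + Ka×x - Ka×C = 0. Using quadratic formula: [H⁺] = 1.1005e-05

pH = 4.96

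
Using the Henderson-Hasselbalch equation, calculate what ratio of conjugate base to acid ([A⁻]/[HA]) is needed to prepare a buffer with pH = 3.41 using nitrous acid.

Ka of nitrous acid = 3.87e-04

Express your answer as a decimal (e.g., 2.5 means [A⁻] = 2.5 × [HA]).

pKa = -log(3.87e-04) = 3.4123. pH = pKa + log([A⁻]/[HA]), so log([A⁻]/[HA]) = pH − pKa = 3.41 − 3.4123 = -0.0023. [A⁻]/[HA] = 10^(-0.0023) = 0.995

[A⁻]/[HA] = 0.995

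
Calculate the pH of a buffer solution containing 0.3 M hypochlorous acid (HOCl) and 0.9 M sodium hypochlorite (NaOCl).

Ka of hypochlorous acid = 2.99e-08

pKa = -log(2.99e-08) = 7.52. pH = pKa + log([A⁻]/[HA]) = 7.52 + log(0.9/0.3)

pH = 8.00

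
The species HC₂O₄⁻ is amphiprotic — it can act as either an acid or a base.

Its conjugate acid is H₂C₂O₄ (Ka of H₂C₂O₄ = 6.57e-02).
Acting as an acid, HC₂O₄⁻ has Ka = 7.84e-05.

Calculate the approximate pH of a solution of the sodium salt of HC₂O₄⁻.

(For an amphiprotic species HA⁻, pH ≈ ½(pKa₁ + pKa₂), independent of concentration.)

pKa₁ = -log(6.57e-02) = 1.18; pKa₂ = -log(7.84e-05) = 4.11. For an amphiprotic species, pH ≈ ½(pKa₁ + pKa₂) = ½(1.18 + 4.11) = 2.64.

pH = 2.64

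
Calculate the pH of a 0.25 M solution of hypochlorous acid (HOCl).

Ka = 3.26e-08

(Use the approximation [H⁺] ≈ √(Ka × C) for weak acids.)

[H⁺] = √(Ka × C) = √(3.26e-08 × 0.25) = 9.0277e-05. pH = -log(9.0277e-05)

pH = 4.04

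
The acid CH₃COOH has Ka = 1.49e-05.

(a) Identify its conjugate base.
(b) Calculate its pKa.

(a) The conjugate base is formed by removing one H⁺ from CH₃COOH, giving CH₃COO⁻. (b) pKa = -log(Ka) = -log(1.49e-05) = 4.83.

Conjugate base: CH₃COO⁻; pK_a = 4.83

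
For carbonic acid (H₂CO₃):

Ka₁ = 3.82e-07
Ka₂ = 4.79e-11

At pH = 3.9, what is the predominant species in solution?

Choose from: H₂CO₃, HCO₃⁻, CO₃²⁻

pKa₁ = 6.42, pKa₂ = 10.32. For a polyprotic acid the predominant species crosses at each pKa: below pKa_n the protonated form dominates, above it the deprotonated form does. At pH = 3.9, the predominant species is H₂CO₃.

H₂CO₃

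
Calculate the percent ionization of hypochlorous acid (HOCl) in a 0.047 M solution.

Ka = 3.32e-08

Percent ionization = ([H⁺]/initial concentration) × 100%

Using Ka equilibrium: x² + Ka×x - Ka×C = 0. Solving: [H⁺] = 3.9485e-05. Percent = (3.9485e-05/0.047) × 100

Percent ionization = 0.084%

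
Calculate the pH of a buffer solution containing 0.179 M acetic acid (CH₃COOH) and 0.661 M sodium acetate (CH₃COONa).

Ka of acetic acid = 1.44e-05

pKa = -log(1.44e-05) = 4.84. pH = pKa + log([A⁻]/[HA]) = 4.84 + log(0.661/0.179)

pH = 5.41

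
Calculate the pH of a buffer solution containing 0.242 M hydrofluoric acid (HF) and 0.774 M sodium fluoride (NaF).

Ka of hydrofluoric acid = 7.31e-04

pKa = -log(7.31e-04) = 3.14. pH = pKa + log([A⁻]/[HA]) = 3.14 + log(0.774/0.242)

pH = 3.64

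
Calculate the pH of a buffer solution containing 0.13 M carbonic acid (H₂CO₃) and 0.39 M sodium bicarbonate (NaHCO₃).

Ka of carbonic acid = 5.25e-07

pKa = -log(5.25e-07) = 6.28. pH = pKa + log([A⁻]/[HA]) = 6.28 + log(0.39/0.13)

pH = 6.76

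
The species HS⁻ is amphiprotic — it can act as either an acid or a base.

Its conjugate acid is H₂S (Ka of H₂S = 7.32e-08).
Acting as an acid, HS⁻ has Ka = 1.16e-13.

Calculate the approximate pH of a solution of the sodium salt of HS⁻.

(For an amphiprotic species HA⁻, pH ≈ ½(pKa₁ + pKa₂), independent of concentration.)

pKa₁ = -log(7.32e-08) = 7.14; pKa₂ = -log(1.16e-13) = 12.94. For an amphiprotic species, pH ≈ ½(pKa₁ + pKa₂) = ½(7.14 + 12.94) = 10.04.

pH = 10.04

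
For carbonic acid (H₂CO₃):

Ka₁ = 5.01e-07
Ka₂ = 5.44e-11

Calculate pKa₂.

pKa₂ = -log(Ka₂) = -log(5.44e-11) = 10.26.

pK_{a2} = 10.26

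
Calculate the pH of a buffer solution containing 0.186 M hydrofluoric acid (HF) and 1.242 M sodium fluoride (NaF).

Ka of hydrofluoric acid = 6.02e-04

pKa = -log(6.02e-04) = 3.22. pH = pKa + log([A⁻]/[HA]) = 3.22 + log(1.242/0.186)

pH = 4.05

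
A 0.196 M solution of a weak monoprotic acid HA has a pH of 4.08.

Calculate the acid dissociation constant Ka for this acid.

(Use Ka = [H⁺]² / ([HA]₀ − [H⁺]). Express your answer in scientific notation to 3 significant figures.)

[H⁺] = 10^(−pH) = 10^(−4.08) = 8.318e-05 M. For HA ⇌ H⁺ + A⁻, Ka = [H⁺][A⁻]/[HA] = [H⁺]² / ([HA]₀ − [H⁺]) = (8.318e-05)² / (0.196 − 8.318e-05) = 3.53e-08.

K_a = 3.53e-08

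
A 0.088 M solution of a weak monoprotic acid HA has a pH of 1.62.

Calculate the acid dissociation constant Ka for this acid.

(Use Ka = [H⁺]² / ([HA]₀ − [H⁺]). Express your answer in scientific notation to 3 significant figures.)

[H⁺] = 10^(−pH) = 10^(−1.62) = 2.399e-02 M. For HA ⇌ H⁺ + A⁻, Ka = [H⁺][A⁻]/[HA] = [H⁺]² / ([HA]₀ − [H⁺]) = (2.399e-02)² / (0.088 − 2.399e-02) = 8.99e-03.

K_a = 8.99e-03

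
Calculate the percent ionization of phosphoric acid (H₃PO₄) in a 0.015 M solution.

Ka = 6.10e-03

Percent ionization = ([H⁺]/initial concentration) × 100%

Using Ka equilibrium: x² + Ka×x - Ka×C = 0. Solving: [H⁺] = 6.9900e-03. Percent = (6.9900e-03/0.015) × 100

Percent ionization = 46.6%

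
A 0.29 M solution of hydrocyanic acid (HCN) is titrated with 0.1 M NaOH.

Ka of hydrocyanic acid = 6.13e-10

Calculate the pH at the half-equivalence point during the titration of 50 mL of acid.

At half-equivalence [HA] = [A⁻], so Henderson-Hasselbalch gives pH = pKa = -log(6.13e-10) = 9.21.

pH = pKa = 9.21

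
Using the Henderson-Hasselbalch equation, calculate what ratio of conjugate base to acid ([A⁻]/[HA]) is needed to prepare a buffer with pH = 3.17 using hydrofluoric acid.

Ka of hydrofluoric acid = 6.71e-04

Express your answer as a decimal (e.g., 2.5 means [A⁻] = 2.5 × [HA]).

pKa = -log(6.71e-04) = 3.1733. pH = pKa + log([A⁻]/[HA]), so log([A⁻]/[HA]) = pH − pKa = 3.17 − 3.1733 = -0.0033. [A⁻]/[HA] = 10^(-0.0033) = 0.992

[A⁻]/[HA] = 0.992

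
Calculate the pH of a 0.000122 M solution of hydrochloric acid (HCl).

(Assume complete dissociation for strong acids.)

[H⁺] = 0.000122 M for strong acid. pH = -log[H⁺] = -log(0.000122)

pH = 3.91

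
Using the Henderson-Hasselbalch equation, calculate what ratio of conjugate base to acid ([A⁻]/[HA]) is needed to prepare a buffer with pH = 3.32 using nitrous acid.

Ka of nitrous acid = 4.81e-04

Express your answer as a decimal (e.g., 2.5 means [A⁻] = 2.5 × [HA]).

pKa = -log(4.81e-04) = 3.3179. pH = pKa + log([A⁻]/[HA]), so log([A⁻]/[HA]) = pH − pKa = 3.32 − 3.3179 = 0.0021. [A⁻]/[HA] = 10^(0.0021) = 1.00

[A⁻]/[HA] = 1.00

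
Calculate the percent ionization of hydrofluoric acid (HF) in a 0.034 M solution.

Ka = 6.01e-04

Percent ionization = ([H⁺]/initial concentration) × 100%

Using Ka equilibrium: x² + Ka×x - Ka×C = 0. Solving: [H⁺] = 4.2299e-03. Percent = (4.2299e-03/0.034) × 100

Percent ionization = 12.4%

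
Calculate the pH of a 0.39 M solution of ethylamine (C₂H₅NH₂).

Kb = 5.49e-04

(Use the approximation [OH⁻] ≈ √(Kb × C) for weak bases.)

[OH⁻] = √(Kb × C) = √(5.49e-04 × 0.39) = 1.4632e-02. pOH = 1.83, pH = 14 - pOH

pH = 12.17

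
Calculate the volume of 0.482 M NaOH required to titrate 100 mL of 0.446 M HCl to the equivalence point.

At equivalence: moles acid = moles base. moles HCl = 0.446 × 100/1000 = 0.0446 mol. V_base = moles / 0.482 × 1000 = 92.5 mL.

V_{base} = 92.5 mL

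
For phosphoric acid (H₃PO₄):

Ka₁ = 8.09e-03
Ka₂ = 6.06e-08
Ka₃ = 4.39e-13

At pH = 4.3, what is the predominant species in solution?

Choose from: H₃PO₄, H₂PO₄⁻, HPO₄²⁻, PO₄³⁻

pKa₁ = 2.09, pKa₂ = 7.22, pKa₃ = 12.36. For a polyprotic acid the predominant species crosses at each pKa: below pKa_n the protonated form dominates, above it the deprotonated form does. At pH = 4.3, the predominant species is H₂PO₄⁻.

H₂PO₄⁻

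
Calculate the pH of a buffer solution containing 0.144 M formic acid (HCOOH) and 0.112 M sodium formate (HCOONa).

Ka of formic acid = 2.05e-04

pKa = -log(2.05e-04) = 3.69. pH = pKa + log([A⁻]/[HA]) = 3.69 + log(0.112/0.144)

pH = 3.58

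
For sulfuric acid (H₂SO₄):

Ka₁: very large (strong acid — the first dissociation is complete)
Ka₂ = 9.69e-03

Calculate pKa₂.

pKa₂ = -log(Ka₂) = -log(9.69e-03) = 2.01.

pK_{a2} = 2.01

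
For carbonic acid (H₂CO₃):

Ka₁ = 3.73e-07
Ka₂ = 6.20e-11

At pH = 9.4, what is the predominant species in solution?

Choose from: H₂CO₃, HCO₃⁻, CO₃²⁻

pKa₁ = 6.43, pKa₂ = 10.21. For a polyprotic acid the predominant species crosses at each pKa: below pKa_n the protonated form dominates, above it the deprotonated form does. At pH = 9.4, the predominant species is HCO₃⁻.

HCO₃⁻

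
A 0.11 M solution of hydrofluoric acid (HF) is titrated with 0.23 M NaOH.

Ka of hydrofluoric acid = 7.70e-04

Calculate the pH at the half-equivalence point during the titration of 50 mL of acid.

At half-equivalence [HA] = [A⁻], so Henderson-Hasselbalch gives pH = pKa = -log(7.70e-04) = 3.11.

pH = pKa = 3.11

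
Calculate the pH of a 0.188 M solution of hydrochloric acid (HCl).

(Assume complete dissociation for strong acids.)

[H⁺] = 0.188 M for strong acid. pH = -log[H⁺] = -log(0.188)

pH = 0.73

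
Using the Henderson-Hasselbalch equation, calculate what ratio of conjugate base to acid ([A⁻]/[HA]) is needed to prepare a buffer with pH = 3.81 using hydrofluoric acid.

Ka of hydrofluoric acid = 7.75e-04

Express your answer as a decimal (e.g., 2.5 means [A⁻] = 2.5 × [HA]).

pKa = -log(7.75e-04) = 3.1107. pH = pKa + log([A⁻]/[HA]), so log([A⁻]/[HA]) = pH − pKa = 3.81 − 3.1107 = 0.6993. [A⁻]/[HA] = 10^(0.6993) = 5.00

[A⁻]/[HA] = 5.00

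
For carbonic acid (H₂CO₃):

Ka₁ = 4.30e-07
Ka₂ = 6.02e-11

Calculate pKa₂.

pKa₂ = -log(Ka₂) = -log(6.02e-11) = 10.22.

pK_{a2} = 10.22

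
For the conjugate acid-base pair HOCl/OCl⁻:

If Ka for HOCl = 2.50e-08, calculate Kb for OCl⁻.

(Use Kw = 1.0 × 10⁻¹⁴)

For a conjugate pair Ka × Kb = Kw, so Kb = Kw/Ka = 1.0 × 10⁻¹⁴ / 2.50e-08 = 4.00e-07.

K_b = 4.00e-07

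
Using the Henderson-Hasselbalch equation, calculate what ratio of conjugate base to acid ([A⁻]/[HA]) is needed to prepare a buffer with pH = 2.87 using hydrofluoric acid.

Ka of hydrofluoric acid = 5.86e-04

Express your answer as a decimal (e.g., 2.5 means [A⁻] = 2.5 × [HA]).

pKa = -log(5.86e-04) = 3.2321. pH = pKa + log([A⁻]/[HA]), so log([A⁻]/[HA]) = pH − pKa = 2.87 − 3.2321 = -0.3621. [A⁻]/[HA] = 10^(-0.3621) = 0.434

[A⁻]/[HA] = 0.434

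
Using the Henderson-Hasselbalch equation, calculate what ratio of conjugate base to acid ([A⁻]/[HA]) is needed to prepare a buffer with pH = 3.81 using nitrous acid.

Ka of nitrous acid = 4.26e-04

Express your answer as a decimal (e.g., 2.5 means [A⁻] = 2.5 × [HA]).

pKa = -log(4.26e-04) = 3.3706. pH = pKa + log([A⁻]/[HA]), so log([A⁻]/[HA]) = pH − pKa = 3.81 − 3.3706 = 0.4394. [A⁻]/[HA] = 10^(0.4394) = 2.75

[A⁻]/[HA] = 2.75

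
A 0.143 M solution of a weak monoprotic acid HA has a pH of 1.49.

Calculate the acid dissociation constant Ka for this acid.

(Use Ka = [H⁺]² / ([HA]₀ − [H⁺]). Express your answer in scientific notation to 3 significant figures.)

[H⁺] = 10^(−pH) = 10^(−1.49) = 3.236e-02 M. For HA ⇌ H⁺ + A⁻, Ka = [H⁺][A⁻]/[HA] = [H⁺]² / ([HA]₀ − [H⁺]) = (3.236e-02)² / (0.143 − 3.236e-02) = 9.46e-03.

K_a = 9.46e-03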